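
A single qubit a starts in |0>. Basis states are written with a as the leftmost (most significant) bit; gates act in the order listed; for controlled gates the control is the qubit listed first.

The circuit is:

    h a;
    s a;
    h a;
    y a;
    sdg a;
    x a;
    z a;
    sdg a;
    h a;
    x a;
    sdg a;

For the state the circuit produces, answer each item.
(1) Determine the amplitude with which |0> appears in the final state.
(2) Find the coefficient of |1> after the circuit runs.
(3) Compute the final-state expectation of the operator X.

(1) |0> carries amplitude sqrt(2)*I/2 in the final state.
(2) The amplitude on |1> is -sqrt(2)*I/2.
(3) In the final state, X has expectation -1.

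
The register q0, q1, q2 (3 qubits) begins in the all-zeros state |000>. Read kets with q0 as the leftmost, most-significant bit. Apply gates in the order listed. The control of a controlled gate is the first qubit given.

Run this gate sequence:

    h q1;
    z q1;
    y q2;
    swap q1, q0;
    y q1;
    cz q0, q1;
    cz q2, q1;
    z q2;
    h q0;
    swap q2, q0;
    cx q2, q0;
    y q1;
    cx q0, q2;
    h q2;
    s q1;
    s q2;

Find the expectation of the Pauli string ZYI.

The expectation value of ZYI is 0.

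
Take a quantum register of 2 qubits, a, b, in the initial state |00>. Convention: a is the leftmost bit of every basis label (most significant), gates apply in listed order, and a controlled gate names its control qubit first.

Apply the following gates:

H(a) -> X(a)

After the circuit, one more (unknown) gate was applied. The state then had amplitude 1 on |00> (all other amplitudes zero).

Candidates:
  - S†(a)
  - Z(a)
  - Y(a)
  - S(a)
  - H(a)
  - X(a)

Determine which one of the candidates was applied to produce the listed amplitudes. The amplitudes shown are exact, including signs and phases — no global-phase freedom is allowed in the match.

The applied gate was H(a).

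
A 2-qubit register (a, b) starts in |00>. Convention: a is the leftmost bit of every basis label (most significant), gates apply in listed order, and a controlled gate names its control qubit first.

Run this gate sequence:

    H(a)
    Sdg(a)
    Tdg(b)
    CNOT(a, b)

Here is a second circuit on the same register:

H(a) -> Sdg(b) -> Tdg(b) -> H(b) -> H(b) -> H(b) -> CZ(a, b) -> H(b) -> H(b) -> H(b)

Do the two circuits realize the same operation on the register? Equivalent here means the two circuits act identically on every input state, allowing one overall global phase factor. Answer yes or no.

No: there is an input state on which the two circuits produce genuinely different outputs (not merely differing by a phase).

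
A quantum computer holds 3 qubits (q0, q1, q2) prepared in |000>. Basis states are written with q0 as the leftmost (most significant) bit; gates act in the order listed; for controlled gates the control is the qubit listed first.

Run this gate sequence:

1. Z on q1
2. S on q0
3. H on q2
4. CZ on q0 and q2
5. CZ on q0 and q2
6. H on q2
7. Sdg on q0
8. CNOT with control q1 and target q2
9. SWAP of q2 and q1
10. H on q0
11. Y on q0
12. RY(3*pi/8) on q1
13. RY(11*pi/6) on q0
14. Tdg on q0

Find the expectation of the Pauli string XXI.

The expectation value of XXI is -sqrt(6*sqrt(2) + 12)/8.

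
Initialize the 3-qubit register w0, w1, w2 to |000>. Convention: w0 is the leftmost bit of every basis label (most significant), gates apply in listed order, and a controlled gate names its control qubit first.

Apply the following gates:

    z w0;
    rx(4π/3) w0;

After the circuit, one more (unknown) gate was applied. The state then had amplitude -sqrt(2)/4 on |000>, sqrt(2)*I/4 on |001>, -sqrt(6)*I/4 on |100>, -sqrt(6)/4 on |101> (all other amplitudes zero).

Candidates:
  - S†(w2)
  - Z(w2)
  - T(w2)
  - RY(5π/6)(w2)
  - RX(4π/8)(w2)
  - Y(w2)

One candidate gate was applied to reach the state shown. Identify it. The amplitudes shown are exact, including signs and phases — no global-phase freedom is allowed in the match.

The unique candidate consistent with the amplitudes is RX(4π/8)(w2).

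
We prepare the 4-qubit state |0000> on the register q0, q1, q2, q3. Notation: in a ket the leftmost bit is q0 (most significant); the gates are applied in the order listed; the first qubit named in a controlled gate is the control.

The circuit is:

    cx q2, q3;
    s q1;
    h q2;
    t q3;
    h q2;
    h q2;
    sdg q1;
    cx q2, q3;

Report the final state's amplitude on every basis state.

After the circuit, the state carries amplitude sqrt(2)/2 on |0000>, sqrt(2)/2 on |0011>, and 0 on every other basis state.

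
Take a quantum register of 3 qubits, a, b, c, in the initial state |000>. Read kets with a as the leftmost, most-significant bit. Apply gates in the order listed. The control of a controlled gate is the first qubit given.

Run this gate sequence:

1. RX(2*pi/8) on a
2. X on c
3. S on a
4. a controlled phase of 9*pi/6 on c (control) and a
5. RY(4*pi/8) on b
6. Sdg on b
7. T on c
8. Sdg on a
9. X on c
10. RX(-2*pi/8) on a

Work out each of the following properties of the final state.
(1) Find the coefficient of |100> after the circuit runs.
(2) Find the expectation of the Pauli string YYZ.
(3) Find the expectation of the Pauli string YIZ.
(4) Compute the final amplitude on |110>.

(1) |100> carries amplitude -sqrt(2)/4 in the final state.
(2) In the final state, YYZ has expectation -1/2.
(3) The expectation value of YIZ is 1/2.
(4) |110> carries amplitude (1 + I)*exp(I*pi/4)/4 in the final state.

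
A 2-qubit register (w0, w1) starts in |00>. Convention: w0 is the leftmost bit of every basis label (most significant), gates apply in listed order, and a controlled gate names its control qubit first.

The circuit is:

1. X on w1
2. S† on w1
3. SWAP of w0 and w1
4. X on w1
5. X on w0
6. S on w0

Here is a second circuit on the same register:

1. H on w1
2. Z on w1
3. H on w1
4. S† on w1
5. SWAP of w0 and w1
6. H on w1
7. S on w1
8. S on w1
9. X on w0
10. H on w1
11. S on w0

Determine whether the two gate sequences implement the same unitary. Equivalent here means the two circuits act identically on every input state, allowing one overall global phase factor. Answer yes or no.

Yes: on every input state the two circuits agree up to one overall phase factor.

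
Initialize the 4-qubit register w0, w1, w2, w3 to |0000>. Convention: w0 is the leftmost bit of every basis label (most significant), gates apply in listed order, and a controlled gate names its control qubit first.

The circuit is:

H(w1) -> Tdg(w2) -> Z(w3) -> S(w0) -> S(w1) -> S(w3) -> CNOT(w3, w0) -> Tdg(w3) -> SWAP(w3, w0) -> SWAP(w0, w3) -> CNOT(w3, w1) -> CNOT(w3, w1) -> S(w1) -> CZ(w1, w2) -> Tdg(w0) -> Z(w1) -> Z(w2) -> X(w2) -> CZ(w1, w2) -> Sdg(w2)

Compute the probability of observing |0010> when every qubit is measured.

Outcome |0010> occurs with probability 1/2.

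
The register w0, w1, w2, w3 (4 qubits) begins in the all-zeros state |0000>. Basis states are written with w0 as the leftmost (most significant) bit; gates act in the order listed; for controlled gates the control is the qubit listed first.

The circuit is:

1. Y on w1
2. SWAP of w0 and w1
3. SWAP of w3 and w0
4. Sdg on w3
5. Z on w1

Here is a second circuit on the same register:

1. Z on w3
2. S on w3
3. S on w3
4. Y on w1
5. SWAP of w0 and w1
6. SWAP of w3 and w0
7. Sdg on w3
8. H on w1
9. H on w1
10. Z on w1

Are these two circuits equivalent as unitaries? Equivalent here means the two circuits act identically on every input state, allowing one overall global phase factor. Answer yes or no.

Yes: on every input state the two circuits agree up to one overall phase factor.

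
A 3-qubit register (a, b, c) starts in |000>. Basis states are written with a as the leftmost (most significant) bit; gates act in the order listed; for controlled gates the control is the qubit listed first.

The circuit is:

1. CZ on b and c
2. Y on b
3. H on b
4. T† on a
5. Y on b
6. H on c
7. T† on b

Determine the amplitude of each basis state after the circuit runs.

The final amplitudes are -1/2 on |000>, -1/2 on |001>, exp(3*I*pi/4)/2 on |010>, exp(3*I*pi/4)/2 on |011>, 0 on |100>, 0 on |101>, 0 on |110>, 0 on |111>.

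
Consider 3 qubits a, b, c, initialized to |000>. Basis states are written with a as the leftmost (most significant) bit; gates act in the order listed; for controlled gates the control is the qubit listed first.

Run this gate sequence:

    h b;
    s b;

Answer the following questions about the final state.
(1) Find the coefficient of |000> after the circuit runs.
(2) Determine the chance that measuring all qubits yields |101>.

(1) |000> carries amplitude sqrt(2)/2 in the final state.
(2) Outcome |101> occurs with probability 0.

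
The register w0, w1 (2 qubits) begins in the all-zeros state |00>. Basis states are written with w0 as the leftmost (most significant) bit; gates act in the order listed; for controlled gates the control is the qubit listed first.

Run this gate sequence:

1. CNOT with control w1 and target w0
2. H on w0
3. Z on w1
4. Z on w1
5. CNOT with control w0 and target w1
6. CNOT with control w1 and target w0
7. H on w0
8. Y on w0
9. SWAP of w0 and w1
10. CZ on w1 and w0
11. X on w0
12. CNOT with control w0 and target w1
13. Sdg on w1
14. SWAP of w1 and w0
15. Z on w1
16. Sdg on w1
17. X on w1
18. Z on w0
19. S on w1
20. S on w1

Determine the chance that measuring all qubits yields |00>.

A full measurement returns |00> with probability 1/4.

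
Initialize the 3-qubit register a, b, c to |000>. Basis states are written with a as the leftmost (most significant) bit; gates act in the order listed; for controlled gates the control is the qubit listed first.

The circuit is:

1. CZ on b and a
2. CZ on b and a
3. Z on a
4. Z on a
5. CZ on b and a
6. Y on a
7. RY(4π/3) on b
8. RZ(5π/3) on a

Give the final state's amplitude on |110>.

The final state's coefficient on |110> equals -sqrt(3)*exp(I*pi/3)/2. Key observation: the block from step 2 through step 5 cancels to the identity and can be dropped.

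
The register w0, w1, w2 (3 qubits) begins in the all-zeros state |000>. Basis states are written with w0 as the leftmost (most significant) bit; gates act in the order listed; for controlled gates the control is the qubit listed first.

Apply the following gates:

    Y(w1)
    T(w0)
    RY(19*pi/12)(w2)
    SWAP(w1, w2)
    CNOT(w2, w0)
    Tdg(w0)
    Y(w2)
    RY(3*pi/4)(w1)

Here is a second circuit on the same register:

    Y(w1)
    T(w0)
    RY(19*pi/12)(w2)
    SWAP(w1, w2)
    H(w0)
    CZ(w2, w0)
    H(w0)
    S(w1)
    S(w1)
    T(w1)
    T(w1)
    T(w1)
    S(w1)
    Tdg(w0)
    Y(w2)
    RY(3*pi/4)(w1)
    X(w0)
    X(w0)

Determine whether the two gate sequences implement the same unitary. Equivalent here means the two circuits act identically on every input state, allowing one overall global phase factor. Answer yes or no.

No — the two circuits implement different unitaries, even allowing a global phase.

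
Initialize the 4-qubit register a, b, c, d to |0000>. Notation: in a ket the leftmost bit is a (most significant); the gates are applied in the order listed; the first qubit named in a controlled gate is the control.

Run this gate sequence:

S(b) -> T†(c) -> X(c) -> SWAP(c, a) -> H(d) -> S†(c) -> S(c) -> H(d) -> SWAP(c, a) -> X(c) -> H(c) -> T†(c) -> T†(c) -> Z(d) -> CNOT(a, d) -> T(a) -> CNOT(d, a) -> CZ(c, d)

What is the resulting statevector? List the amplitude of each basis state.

After the circuit, the state carries amplitude sqrt(2)/2 on |0000>, -sqrt(2)*I/2 on |0010>, and 0 on every other basis state. Key observation: gates 3-10 undo each other exactly, leaving only the rest of the circuit to track.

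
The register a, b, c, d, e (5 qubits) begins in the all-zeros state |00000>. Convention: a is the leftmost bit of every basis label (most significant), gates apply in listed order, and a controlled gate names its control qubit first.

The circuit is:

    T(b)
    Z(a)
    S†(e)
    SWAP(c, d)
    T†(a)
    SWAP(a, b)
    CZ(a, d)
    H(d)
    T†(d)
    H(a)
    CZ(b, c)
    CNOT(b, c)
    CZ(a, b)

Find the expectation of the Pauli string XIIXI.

The observable XIIXI averages to sqrt(2)/2.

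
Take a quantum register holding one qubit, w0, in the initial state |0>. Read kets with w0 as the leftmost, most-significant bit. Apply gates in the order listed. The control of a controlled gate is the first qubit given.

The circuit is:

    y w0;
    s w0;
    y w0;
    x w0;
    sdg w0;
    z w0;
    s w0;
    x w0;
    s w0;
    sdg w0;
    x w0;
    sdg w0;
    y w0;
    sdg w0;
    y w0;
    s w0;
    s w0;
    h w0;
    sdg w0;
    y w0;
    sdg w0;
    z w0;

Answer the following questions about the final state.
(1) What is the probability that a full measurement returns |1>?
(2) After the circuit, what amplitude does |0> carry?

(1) Outcome |1> occurs with probability 1/2.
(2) |0> carries amplitude sqrt(2)/2 in the final state.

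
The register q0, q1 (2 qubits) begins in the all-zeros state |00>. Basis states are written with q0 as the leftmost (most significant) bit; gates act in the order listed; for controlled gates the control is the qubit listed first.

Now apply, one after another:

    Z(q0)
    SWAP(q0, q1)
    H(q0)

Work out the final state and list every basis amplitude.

The final amplitudes are sqrt(2)/2 on |00>, 0 on |01>, sqrt(2)/2 on |10>, 0 on |11>.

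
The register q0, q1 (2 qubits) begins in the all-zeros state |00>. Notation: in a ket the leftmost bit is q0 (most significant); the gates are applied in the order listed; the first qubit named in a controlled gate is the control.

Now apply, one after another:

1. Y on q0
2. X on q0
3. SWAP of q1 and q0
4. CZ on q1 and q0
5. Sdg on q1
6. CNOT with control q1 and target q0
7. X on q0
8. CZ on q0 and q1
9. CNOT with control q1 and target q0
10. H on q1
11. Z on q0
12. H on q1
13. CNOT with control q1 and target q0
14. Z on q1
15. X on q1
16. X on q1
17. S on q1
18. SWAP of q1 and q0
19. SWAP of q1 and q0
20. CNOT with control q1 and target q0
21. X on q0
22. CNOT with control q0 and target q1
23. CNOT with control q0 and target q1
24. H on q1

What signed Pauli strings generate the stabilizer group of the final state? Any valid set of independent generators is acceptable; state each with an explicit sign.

The stabilizer group can be generated by +IX, +ZI, among other valid generating sets.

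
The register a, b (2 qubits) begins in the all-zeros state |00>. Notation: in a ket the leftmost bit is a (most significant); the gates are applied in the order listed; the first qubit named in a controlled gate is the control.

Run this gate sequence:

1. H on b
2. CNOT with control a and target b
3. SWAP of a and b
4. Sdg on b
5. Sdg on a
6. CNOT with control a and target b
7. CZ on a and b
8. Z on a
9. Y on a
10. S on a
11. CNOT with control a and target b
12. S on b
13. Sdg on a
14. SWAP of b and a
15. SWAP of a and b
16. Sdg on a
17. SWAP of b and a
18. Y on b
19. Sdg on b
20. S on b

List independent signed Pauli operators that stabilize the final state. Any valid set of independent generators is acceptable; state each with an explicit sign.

The final state is stabilized by the group generated by +IX, -ZI; other independent generating sets are equally valid.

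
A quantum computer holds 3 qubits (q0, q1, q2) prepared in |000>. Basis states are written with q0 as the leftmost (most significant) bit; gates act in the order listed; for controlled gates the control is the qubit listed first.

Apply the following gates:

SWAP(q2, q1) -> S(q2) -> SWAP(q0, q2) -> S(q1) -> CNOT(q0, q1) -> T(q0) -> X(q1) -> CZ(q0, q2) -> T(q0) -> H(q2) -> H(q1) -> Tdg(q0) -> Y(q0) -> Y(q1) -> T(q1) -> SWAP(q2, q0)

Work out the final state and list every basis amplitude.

The resulting statevector has amplitude 0 on |000>, -1/2 on |001>, 0 on |010>, -exp(I*pi/4)/2 on |011>, 0 on |100>, -1/2 on |101>, 0 on |110>, -exp(I*pi/4)/2 on |111>.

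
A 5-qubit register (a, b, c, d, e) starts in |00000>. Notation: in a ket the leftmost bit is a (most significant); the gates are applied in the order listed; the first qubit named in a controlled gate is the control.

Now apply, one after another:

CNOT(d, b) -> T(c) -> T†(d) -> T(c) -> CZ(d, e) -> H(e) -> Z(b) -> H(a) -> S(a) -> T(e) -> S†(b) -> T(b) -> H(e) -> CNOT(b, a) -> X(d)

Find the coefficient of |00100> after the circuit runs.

|00100> carries amplitude 0 in the final state.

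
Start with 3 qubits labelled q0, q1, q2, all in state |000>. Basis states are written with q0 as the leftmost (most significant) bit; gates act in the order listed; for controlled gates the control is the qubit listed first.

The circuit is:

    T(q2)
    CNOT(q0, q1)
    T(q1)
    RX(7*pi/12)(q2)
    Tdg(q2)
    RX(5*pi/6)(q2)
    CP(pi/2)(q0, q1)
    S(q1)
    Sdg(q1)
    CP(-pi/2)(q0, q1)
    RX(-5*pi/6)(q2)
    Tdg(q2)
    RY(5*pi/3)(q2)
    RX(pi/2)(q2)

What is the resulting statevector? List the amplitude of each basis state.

The resulting statevector has amplitude -sqrt(2*sqrt(2) + 4)/8 + sqrt(12 - 6*sqrt(2))/8 - I*sqrt(6*sqrt(2) + 12)/8 - I*sqrt(4 - 2*sqrt(2))/8 on |000>, sqrt(4 - 2*sqrt(2))/8 + sqrt(6*sqrt(2) + 12)/8 - I*sqrt(12 - 6*sqrt(2))/8 + I*sqrt(2*sqrt(2) + 4)/8 on |001>, and 0 on every other basis state. Key observation: the block from step 6 through step 11 cancels to the identity and can be dropped.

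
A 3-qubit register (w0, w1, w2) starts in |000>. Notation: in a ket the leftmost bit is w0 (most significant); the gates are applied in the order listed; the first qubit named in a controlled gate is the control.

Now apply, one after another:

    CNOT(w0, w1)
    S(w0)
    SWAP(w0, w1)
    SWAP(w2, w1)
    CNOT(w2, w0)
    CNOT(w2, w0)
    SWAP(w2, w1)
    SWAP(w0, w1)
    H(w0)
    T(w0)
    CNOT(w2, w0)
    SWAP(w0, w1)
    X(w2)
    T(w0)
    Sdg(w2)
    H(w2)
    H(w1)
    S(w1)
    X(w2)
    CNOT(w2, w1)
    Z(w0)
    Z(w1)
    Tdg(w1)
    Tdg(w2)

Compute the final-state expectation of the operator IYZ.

In the final state, IYZ has expectation 0. Key observation: steps 3-8 multiply out to the identity, so the circuit reduces to the remaining gates.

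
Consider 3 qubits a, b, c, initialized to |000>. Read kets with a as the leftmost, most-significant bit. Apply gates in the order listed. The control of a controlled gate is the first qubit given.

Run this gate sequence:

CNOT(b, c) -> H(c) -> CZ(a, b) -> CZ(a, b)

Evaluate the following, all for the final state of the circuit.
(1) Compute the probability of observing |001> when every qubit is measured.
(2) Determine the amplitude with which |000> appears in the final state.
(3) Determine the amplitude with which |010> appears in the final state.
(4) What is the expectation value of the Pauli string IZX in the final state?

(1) The probability of measuring |001> is 1/2. Key observation: the block from step 3 through step 4 cancels to the identity and can be dropped.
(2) The amplitude on |000> is sqrt(2)/2.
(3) The amplitude on |010> is 0.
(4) The observable IZX averages to 1.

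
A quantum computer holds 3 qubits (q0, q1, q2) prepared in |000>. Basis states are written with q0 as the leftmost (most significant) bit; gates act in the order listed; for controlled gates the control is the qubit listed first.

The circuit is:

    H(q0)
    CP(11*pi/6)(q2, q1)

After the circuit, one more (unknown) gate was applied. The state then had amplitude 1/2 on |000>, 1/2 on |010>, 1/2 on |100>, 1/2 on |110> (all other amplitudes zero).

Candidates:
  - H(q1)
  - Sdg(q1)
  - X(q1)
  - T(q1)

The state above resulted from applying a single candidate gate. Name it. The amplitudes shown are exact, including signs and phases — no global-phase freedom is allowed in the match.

The unique candidate consistent with the amplitudes is H(q1).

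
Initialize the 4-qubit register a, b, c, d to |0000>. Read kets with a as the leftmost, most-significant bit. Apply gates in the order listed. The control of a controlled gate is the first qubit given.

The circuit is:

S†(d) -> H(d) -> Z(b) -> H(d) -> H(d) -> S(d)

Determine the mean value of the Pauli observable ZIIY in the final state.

The observable ZIIY averages to 1.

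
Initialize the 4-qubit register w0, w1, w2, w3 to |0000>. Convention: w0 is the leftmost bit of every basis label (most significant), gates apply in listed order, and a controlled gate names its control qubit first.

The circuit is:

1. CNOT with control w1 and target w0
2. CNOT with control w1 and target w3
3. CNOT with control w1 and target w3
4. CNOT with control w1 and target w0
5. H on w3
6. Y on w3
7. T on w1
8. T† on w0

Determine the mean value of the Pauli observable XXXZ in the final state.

In the final state, XXXZ has expectation 0. Key observation: steps 1-4 multiply out to the identity, so the circuit reduces to the remaining gates.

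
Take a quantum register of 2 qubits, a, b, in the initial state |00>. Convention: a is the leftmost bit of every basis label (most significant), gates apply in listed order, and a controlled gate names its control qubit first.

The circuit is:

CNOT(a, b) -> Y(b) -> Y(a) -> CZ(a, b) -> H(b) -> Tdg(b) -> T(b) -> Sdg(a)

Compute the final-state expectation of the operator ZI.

In the final state, ZI has expectation -1.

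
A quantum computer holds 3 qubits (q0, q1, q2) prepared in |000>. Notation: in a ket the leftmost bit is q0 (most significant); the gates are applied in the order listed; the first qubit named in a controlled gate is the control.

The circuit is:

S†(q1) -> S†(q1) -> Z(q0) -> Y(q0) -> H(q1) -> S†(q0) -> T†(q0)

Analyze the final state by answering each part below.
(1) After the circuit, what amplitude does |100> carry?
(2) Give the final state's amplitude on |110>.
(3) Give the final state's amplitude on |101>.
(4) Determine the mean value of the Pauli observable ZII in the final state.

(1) |100> carries amplitude -sqrt(2)*exp(3*I*pi/4)/2 in the final state.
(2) The final state's coefficient on |110> equals -sqrt(2)*exp(3*I*pi/4)/2.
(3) |101> carries amplitude 0 in the final state.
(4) The expectation value of ZII is -1.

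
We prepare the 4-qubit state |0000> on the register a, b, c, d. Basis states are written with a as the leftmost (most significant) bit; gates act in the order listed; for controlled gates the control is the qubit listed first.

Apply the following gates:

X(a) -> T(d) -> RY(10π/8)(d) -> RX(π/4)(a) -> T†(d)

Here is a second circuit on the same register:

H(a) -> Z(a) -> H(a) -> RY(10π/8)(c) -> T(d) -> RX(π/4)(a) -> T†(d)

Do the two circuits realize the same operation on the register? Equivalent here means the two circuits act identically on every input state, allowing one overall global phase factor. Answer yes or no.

No: there is an input state on which the two circuits produce genuinely different outputs (not merely differing by a phase).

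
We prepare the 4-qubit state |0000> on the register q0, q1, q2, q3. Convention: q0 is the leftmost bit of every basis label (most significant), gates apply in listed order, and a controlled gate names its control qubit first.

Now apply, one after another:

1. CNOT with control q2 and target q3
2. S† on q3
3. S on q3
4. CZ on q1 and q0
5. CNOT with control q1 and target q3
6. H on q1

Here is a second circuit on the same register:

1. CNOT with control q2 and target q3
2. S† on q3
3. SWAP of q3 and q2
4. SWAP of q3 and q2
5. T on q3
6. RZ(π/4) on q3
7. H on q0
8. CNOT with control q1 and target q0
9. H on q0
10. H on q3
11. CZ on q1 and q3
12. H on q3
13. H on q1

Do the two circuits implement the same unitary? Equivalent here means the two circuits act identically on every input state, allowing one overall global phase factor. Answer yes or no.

Yes, they are equivalent — the unitaries differ by at most a global phase.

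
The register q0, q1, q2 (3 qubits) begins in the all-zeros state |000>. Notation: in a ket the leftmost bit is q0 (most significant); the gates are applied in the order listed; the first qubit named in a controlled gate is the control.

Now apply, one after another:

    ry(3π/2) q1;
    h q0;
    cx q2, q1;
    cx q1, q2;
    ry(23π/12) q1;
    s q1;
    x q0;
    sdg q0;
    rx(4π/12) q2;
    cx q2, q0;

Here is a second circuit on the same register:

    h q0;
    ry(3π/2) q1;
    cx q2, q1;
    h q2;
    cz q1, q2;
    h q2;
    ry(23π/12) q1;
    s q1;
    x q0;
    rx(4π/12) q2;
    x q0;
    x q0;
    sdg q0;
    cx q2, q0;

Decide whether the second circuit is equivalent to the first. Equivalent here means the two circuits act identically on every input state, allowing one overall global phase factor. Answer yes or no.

Yes: on every input state the two circuits agree up to one overall phase factor.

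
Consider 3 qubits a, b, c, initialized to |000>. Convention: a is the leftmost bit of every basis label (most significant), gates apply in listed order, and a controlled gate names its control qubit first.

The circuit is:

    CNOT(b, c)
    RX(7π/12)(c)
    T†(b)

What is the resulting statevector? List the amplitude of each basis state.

The final amplitudes are -sqrt(2 - sqrt(2))/4 + sqrt(3*sqrt(2) + 6)/4 on |000>, -I*sqrt(sqrt(2) + 2)/4 - I*sqrt(6 - 3*sqrt(2))/4 on |001>, and 0 on every other basis state.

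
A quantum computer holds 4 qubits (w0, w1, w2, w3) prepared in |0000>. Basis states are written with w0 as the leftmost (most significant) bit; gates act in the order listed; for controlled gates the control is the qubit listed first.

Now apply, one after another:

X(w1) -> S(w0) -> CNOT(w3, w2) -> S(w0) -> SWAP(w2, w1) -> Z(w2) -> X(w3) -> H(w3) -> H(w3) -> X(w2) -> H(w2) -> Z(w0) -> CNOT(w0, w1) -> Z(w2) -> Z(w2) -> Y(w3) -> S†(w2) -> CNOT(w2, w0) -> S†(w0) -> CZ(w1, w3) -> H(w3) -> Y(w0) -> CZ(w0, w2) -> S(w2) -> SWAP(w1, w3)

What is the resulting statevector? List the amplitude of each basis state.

The final amplitudes are -I/2 on |0010>, -I/2 on |0110>, -1/2 on |1000>, -1/2 on |1100>, and 0 on every other basis state.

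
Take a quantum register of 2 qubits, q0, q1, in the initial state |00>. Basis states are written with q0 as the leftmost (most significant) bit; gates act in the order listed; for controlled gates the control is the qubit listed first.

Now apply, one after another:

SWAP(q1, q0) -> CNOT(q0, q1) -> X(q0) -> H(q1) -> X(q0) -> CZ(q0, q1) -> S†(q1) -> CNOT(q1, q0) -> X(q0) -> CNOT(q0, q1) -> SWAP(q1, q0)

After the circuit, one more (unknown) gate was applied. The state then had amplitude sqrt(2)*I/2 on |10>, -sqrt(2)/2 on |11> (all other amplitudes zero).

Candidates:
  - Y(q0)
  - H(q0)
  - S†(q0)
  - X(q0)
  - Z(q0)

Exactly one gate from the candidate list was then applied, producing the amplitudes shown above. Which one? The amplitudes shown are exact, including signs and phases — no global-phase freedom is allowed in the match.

The applied gate was Z(q0).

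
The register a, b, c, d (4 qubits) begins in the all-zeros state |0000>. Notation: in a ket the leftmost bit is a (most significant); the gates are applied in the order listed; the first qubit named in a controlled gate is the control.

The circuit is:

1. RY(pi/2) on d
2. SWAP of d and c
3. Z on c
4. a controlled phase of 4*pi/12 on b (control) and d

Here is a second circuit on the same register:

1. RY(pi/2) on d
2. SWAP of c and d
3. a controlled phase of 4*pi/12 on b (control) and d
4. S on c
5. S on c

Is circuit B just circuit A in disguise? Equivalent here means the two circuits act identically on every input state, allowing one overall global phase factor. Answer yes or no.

Yes: on every input state the two circuits agree up to one overall phase factor.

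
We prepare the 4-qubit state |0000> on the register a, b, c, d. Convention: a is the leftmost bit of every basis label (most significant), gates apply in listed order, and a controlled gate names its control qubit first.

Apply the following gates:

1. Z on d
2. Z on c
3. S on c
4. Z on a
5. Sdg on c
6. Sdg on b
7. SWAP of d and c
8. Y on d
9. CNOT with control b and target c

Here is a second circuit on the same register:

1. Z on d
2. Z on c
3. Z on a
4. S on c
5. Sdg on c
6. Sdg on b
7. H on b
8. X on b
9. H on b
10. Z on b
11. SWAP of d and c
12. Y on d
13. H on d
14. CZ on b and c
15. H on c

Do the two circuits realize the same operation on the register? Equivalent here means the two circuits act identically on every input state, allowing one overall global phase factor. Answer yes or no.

No, they are not equivalent — no single phase factor reconciles the two unitaries.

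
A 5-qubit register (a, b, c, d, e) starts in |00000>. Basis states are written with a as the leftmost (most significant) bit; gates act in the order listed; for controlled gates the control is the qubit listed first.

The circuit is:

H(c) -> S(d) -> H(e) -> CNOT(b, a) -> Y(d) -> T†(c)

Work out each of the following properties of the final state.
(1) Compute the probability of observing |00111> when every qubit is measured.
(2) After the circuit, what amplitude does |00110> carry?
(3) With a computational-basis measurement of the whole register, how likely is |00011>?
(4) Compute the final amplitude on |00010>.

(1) A full measurement returns |00111> with probability 1/4.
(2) The final state's coefficient on |00110> equals exp(I*pi/4)/2.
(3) A full measurement returns |00011> with probability 1/4.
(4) |00010> carries amplitude I/2 in the final state.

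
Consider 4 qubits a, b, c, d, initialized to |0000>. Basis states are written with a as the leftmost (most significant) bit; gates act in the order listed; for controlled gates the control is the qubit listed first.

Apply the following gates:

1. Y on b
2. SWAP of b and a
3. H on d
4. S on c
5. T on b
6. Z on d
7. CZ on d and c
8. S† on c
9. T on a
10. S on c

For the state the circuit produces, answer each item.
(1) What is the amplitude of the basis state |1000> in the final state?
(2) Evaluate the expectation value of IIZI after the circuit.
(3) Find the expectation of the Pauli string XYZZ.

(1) The amplitude on |1000> is sqrt(2)*exp(3*I*pi/4)/2.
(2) The observable IIZI averages to 1.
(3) The observable XYZZ averages to 0.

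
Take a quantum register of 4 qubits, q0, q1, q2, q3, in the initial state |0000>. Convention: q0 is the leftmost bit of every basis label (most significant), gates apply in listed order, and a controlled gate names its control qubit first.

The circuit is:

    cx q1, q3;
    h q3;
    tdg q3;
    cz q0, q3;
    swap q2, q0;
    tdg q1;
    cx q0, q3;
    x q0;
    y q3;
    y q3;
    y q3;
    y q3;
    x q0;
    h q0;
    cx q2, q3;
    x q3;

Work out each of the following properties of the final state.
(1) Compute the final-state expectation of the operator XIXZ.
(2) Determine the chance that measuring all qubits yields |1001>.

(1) The expectation value of XIXZ is 0. Key observation: the block from step 8 through step 13 cancels to the identity and can be dropped.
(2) The probability of measuring |1001> is 1/4.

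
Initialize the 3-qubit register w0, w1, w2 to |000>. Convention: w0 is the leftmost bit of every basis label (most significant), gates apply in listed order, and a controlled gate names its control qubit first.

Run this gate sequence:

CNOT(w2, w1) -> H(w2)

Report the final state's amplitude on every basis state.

After the circuit, the state carries amplitude sqrt(2)/2 on |000>, sqrt(2)/2 on |001>, and 0 on every other basis state.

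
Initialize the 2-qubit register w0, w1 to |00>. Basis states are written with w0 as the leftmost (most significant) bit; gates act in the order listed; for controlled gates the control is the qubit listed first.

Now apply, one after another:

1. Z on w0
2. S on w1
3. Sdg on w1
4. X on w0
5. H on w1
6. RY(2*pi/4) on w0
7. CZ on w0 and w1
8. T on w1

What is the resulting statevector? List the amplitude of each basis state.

The final amplitudes are -1/2 on |00>, -exp(I*pi/4)/2 on |01>, 1/2 on |10>, -exp(I*pi/4)/2 on |11>. Key observation: steps 2-3 multiply out to the identity, so the circuit reduces to the remaining gates.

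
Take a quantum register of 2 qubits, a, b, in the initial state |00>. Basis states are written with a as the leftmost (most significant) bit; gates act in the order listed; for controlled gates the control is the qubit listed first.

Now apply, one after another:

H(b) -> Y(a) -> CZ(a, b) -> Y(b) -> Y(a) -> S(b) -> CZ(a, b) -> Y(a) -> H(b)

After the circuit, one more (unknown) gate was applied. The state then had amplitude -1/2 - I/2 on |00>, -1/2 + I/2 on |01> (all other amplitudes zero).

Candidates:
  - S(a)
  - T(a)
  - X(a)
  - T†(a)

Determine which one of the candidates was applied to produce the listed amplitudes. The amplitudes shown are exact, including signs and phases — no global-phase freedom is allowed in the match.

The unique candidate consistent with the amplitudes is X(a).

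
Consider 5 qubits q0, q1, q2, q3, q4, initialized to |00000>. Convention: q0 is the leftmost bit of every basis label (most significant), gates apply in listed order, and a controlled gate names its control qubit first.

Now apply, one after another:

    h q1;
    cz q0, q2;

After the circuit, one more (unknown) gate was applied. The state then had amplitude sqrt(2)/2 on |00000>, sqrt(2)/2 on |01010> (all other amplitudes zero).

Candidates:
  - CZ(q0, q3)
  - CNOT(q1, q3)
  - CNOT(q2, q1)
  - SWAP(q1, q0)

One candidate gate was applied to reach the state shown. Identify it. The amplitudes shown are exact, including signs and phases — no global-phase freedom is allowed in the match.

The applied gate was CNOT(q1, q3).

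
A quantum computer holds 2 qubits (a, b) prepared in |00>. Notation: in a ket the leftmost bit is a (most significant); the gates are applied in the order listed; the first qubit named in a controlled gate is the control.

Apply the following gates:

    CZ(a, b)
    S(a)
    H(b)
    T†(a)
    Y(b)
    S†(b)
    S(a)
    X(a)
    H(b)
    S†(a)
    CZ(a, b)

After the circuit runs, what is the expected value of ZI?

In the final state, ZI has expectation -1.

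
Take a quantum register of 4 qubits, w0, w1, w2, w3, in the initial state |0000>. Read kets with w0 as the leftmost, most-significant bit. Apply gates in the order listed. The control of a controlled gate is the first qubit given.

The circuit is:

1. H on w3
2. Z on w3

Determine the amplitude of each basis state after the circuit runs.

After the circuit, the state carries amplitude sqrt(2)/2 on |0000>, -sqrt(2)/2 on |0001>, and 0 on every other basis state.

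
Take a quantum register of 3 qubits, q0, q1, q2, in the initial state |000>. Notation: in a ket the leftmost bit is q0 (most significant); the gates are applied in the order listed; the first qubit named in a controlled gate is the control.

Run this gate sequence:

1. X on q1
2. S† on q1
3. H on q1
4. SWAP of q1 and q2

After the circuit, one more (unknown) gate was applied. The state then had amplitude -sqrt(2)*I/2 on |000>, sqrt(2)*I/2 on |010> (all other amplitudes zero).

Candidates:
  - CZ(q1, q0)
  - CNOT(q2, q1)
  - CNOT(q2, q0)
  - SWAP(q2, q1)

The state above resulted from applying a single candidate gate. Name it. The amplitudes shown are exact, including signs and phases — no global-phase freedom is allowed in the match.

The unique candidate consistent with the amplitudes is SWAP(q2, q1).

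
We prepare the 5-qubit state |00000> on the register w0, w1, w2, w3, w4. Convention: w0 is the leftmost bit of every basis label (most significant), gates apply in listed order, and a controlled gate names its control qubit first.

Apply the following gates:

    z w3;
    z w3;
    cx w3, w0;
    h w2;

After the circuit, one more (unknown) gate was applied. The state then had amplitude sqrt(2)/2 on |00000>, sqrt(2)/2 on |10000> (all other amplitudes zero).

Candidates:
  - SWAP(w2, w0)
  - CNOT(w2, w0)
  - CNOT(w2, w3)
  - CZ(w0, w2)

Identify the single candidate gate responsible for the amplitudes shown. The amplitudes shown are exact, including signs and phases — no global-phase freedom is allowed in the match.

It was SWAP(w2, w0) that produced the state shown.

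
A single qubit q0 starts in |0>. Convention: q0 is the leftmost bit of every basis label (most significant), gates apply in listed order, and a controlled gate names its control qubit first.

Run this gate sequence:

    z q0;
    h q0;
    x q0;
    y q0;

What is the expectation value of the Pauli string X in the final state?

The observable X averages to -1.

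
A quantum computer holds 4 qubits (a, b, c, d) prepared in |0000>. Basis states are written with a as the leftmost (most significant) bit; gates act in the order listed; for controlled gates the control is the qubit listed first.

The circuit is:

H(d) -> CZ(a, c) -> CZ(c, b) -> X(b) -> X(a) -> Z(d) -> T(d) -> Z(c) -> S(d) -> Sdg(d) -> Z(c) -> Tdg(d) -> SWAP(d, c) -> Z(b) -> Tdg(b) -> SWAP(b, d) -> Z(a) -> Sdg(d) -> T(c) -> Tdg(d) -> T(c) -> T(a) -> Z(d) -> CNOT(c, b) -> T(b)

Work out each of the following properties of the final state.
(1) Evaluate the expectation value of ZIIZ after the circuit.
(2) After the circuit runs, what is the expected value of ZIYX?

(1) In the final state, ZIIZ has expectation 1. Key observation: the block from step 7 through step 12 cancels to the identity and can be dropped.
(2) The expectation value of ZIYX is 0.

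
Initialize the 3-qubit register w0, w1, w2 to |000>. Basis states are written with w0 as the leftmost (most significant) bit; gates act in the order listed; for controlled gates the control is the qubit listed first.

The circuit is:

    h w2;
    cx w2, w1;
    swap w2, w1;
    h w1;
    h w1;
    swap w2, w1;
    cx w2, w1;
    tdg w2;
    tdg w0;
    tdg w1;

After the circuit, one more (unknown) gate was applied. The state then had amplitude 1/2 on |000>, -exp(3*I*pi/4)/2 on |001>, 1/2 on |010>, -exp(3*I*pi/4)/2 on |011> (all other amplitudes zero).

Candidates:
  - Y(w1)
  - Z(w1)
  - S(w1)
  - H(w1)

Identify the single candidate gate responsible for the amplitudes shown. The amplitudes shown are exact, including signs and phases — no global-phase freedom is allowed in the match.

It was H(w1) that produced the state shown. Key observation: gates 2-7 undo each other exactly, leaving only the rest of the circuit to track.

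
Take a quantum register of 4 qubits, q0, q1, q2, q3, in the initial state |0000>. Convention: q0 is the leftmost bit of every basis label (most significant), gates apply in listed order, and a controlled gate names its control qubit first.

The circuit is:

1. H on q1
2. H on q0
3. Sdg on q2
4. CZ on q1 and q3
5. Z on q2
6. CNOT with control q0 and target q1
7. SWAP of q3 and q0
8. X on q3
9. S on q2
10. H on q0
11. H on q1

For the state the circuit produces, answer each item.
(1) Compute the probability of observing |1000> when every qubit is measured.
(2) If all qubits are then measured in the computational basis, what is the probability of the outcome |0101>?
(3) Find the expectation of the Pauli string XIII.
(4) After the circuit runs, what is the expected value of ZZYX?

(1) The probability of measuring |1000> is 1/4.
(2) Outcome |0101> occurs with probability 0.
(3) In the final state, XIII has expectation 1.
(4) The observable ZZYX averages to 0.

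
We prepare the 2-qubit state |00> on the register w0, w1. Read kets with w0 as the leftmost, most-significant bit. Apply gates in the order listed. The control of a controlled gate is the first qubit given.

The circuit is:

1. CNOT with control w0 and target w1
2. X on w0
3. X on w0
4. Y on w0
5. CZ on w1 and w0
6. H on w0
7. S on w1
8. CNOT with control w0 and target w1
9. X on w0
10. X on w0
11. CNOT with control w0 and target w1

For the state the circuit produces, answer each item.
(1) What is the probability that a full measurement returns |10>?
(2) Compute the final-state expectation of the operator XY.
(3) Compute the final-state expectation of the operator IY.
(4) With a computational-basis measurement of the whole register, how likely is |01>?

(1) A full measurement returns |10> with probability 1/2.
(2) In the final state, XY has expectation 0.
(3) The observable IY averages to 0.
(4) Outcome |01> occurs with probability 0.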